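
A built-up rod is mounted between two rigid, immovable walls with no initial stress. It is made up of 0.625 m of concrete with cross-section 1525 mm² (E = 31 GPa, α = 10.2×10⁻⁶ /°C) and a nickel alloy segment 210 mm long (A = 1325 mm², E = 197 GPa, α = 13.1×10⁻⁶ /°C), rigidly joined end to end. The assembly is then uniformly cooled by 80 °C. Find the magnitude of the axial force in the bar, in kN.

P ≈ 52.1 kN (tensile)

If the supports were absent, the total length change would be Σ αᵢΔT Lᵢ = 10.2×10⁻⁶×80×625 + 13.1×10⁻⁶×80×210 = 0.7301 mm.
Since the ends are fixed, an axial force P builds up, equal in every segment, with P · Σ Lᵢ/(AᵢEᵢ) = δ_free.
The series flexibility is Σ Lᵢ/(AᵢEᵢ) = 625/(1525×31×10³) + 210/(1325×197×10³) = 1.403×10⁻⁵ mm/N.
P = 0.7301 / 1.403×10⁻⁵ = 52060 N = 52.06 kN, tensile.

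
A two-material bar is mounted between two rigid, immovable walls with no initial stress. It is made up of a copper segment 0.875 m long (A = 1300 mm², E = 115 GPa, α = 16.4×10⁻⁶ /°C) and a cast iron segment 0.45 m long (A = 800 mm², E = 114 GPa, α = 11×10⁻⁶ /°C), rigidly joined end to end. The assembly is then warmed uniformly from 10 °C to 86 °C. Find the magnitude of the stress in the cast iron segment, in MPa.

Free thermal expansion of the whole bar: Σ αᵢΔT Lᵢ = 16.4×10⁻⁶×76×875 + 11×10⁻⁶×76×450 = 1.467 mm.
Since the ends are fixed, an axial force P builds up, equal in every segment, with P · Σ Lᵢ/(AᵢEᵢ) = δ_free.
Σ Lᵢ/(AᵢEᵢ) = 875/(1300×115×10³) + 450/(800×114×10³) = 1.079×10⁻⁵ mm/N.
P = 1.467 / 1.079×10⁻⁵ = 136000 N = 136 kN, compressive.
σ_{cast iron} = P / A = 136000 / 800 = 170 MPa.

σ ≈ 170 MPa (compressive)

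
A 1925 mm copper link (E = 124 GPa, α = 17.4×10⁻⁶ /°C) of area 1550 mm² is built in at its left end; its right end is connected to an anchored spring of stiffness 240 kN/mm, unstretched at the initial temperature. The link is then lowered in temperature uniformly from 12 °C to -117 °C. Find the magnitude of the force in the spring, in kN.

Free thermal contraction: δ_free = αΔT L = 17.4×10⁻⁶ × 129 × 1925 = 4.321 mm.
With a force P in the spring, the elastic change of the link is PL/(AE) and that of the spring is P/k; compatibility requires their sum to equal δ_free.
So P = δ_free / [L/(AE) + 1/k] = 4.321 / [ 1925/(1550×124×10³) + 1/(240×10³) ].
P = 4.321 / 1.418×10⁻⁵ = 304700 N.

P ≈ 305 kN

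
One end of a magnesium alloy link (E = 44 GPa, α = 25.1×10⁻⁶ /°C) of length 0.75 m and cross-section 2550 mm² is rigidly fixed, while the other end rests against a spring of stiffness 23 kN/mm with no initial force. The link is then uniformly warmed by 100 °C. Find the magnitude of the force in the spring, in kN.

If the spring were absent the link would lengthen by αΔT L = 25.1×10⁻⁶ × 100 × 750 = 1.883 mm.
With a force P in the spring, the elastic change of the link is PL/(AE) and that of the spring is P/k; compatibility requires their sum to equal δ_free.
So P = δ_free / [L/(AE) + 1/k] = 1.883 / [ 750/(2550×44×10³) + 1/(23×10³) ].
P = 1.883 / 5.016×10⁻⁵ = 37530 N.

P ≈ 37.5 kN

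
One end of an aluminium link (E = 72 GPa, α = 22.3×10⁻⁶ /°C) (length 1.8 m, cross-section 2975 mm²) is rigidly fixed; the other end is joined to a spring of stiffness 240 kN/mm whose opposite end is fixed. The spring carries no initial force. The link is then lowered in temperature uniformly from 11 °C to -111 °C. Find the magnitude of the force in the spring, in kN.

P ≈ 390 kN

Free thermal contraction: δ_free = αΔT L = 22.3×10⁻⁶ × 122 × 1800 = 4.897 mm.
Let P be the tensile force in the spring. The link extends elastically by PL/(AE) and the spring stretches by P/k; together these equal δ_free.
P [ L/(AE) + 1/k ] = δ_free → P [ 1800/(2975×72×10³) + 1/(240×10³) ] = 4.897.
P = 4.897 / 1.257×10⁻⁵ = 389600 N.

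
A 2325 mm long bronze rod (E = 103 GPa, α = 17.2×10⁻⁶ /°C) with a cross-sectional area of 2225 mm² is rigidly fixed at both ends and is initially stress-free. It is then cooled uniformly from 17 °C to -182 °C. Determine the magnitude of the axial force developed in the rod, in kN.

Full restraint means ε = 0, so the stress is σ = EαΔT = 103×10³ × 17.2×10⁻⁶ × 199 = 352.5 MPa.
Then P = σA = 352.5 × 2225 mm² = 784.4 kN, tensile.

P ≈ 784 kN (tensile)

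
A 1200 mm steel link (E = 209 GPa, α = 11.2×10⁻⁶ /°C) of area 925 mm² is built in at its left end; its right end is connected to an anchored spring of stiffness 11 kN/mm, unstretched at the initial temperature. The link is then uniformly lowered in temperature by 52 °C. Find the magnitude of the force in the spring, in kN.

If the spring were absent the link would shorten by αΔT L = 11.2×10⁻⁶ × 52 × 1200 = 0.6989 mm.
With a force P in the spring, the elastic change of the link is PL/(AE) and that of the spring is P/k; compatibility requires their sum to equal δ_free.
So P = δ_free / [L/(AE) + 1/k] = 0.6989 / [ 1200/(925×209×10³) + 1/(11×10³) ].
P = 0.6989 / 9.712×10⁻⁵ = 7196 N.

P ≈ 7.2 kN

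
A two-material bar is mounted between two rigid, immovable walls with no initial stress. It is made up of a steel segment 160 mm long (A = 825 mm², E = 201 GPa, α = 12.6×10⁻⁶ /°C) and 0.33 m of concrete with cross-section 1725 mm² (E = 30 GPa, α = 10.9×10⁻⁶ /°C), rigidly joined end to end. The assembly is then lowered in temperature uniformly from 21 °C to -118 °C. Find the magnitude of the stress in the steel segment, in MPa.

If the supports were absent, the total length change would be Σ αᵢΔT Lᵢ = 12.6×10⁻⁶×139×160 + 10.9×10⁻⁶×139×330 = 0.7802 mm.
The walls prevent any net length change, so an axial force P (same in every segment) develops. Compatibility: P · Σ Lᵢ/(AᵢEᵢ) = δ_free.
Σ Lᵢ/(AᵢEᵢ) = 160/(825×201×10³) + 330/(1725×30×10³) = 7.342×10⁻⁶ mm/N.
So P = 0.7802 / 7.342×10⁻⁶ = 106.3 kN, tensile.
σ_{steel} = P / A = 106300 / 825 = 128.8 MPa.

σ ≈ 129 MPa (tensile)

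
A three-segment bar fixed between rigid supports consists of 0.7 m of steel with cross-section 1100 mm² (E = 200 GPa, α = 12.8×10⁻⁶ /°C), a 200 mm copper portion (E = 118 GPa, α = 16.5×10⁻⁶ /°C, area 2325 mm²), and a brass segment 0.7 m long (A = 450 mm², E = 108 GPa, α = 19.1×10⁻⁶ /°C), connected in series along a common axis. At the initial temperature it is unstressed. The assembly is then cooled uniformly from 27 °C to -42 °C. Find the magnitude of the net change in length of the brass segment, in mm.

With the walls removed the bar would change length by δ_free = Σ αᵢΔT Lᵢ = 12.8×10⁻⁶×69×700 + 16.5×10⁻⁶×69×200 + 19.1×10⁻⁶×69×700 = 1.768 mm.
The rigid supports impose zero overall length change; the single axial force P common to all segments must satisfy P Σ Lᵢ/(AᵢEᵢ) = δ_free.
Σ Lᵢ/(AᵢEᵢ) = 700/(1100×200×10³) + 200/(2325×118×10³) + 700/(450×108×10³) = 1.831×10⁻⁵ mm/N.
So P = 1.768 / 1.831×10⁻⁵ = 96.56 kN, tensile.
For the brass segment, free thermal change = 19.1×10⁻⁶×69×700 = 0.9225 mm and elastic change from P = 96560×700/(450×108×10³) = 1.391 mm; these oppose, so the net change is 0.468 mm (segment lengthens).

|ΔL| ≈ 0.468 mm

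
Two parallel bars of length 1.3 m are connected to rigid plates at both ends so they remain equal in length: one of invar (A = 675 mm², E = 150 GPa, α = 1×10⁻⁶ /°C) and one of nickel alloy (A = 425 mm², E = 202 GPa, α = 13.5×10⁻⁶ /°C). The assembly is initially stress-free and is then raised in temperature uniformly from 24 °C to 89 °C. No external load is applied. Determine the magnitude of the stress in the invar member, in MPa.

Equilibrium of a rigid end plate with no external load gives equal and opposite internal forces ±P in the two members. Since α_{nickel alloy} > α_{invar}, heating drives the nickel alloy into compression and the invar into tension.
Compatibility of the two members (thermal + elastic change equal): (α₁ − α₂)ΔT = P·[1/(A₁E₁) + 1/(A₂E₂)].
|α₁ − α₂|·ΔT = 12.5×10⁻⁶ × 65 = 0.0008125.
1/(A₁E₁) + 1/(A₂E₂) = 1/(675×150×10³) + 1/(425×202×10³) = 2.152×10⁻⁸ N⁻¹.
P = 0.0008125 / 2.152×10⁻⁸ = 37750 N = 37.75 kN.
σ_{invar} = P/A₁ = 37750/675 = 55.92 MPa, tensile.

σ ≈ 55.9 MPa (tensile)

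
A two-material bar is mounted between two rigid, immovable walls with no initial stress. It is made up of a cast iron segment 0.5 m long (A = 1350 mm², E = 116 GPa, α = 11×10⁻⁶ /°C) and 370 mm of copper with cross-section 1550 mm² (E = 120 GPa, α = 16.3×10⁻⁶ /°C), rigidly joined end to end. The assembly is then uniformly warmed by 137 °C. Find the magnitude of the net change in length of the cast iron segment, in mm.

|ΔL| ≈ 0.22 mm

With the walls removed the bar would change length by δ_free = Σ αᵢΔT Lᵢ = 11×10⁻⁶×137×500 + 16.3×10⁻⁶×137×370 = 1.58 mm.
Since the ends are fixed, an axial force P builds up, equal in every segment, with P · Σ Lᵢ/(AᵢEᵢ) = δ_free.
The series flexibility is Σ Lᵢ/(AᵢEᵢ) = 500/(1350×116×10³) + 370/(1550×120×10³) = 5.182×10⁻⁶ mm/N.
P = 1.58 / 5.182×10⁻⁶ = 304800 N = 304.8 kN, compressive.
For the cast iron segment, free thermal change = 11×10⁻⁶×137×500 = 0.7535 mm and elastic change from P = 304800×500/(1350×116×10³) = 0.9733 mm; these oppose, so the net change is 0.22 mm (segment shortens).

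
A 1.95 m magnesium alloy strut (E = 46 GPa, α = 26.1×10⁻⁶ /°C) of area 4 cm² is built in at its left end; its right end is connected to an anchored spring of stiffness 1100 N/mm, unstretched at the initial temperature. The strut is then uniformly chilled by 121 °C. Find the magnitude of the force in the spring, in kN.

If the spring were absent the strut would shorten by αΔT L = 26.1×10⁻⁶ × 121 × 1950 = 6.158 mm.
With a force P in the spring, the elastic change of the strut is PL/(AE) and that of the spring is P/k; compatibility requires their sum to equal δ_free.
P [ L/(AE) + 1/k ] = δ_free → P [ 1950/(400×46×10³) + 1/(1100) ] = 6.158.
P = 6.158 / 0.001015 = 6067 N.

P ≈ 6.07 kN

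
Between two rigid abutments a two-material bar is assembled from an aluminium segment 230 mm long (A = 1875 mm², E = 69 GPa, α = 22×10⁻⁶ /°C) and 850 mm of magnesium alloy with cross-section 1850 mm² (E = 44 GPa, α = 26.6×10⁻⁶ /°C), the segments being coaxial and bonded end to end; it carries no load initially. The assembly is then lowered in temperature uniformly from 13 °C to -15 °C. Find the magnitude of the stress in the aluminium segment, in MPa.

σ ≈ 33.8 MPa (tensile)

Free thermal contraction of the whole bar: Σ αᵢΔT Lᵢ = 22×10⁻⁶×28×230 + 26.6×10⁻⁶×28×850 = 0.7748 mm.
The rigid supports impose zero overall length change; the single axial force P common to all segments must satisfy P Σ Lᵢ/(AᵢEᵢ) = δ_free.
Σ Lᵢ/(AᵢEᵢ) = 230/(1875×69×10³) + 850/(1850×44×10³) = 1.222×10⁻⁵ mm/N.
Hence P = δ_free / Σ(L/AE) = 0.7748/1.222×10⁻⁵ = 63.4 kN (tensile).
σ_{aluminium} = P / A = 63400 / 1875 = 33.81 MPa.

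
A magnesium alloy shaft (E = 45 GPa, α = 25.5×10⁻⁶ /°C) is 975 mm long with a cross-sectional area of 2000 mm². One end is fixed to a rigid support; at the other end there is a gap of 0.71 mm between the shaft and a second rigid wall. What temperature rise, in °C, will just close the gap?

ΔT ≈ 28.6 °C

The gap closes when αΔT L = 0.71 mm, since the shaft is still unstressed at that instant.
ΔT = 0.71 / (25.5×10⁻⁶ × 975) = 28.56 °C.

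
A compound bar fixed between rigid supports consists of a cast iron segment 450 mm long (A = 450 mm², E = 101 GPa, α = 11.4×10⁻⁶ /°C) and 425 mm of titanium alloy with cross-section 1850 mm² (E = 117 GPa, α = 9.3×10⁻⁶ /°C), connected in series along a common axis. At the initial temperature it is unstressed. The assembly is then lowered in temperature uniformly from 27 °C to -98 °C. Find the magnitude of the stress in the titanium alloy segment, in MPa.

With the walls removed the bar would change length by δ_free = Σ αᵢΔT Lᵢ = 11.4×10⁻⁶×125×450 + 9.3×10⁻⁶×125×425 = 1.135 mm.
The rigid supports impose zero overall length change; the single axial force P common to all segments must satisfy P Σ Lᵢ/(AᵢEᵢ) = δ_free.
Σ Lᵢ/(AᵢEᵢ) = 450/(450×101×10³) + 425/(1850×117×10³) = 1.186×10⁻⁵ mm/N.
Hence P = δ_free / Σ(L/AE) = 1.135/1.186×10⁻⁵ = 95.69 kN (tensile).
σ_{titanium alloy} = P / A = 95690 / 1850 = 51.72 MPa.

σ ≈ 51.7 MPa (tensile)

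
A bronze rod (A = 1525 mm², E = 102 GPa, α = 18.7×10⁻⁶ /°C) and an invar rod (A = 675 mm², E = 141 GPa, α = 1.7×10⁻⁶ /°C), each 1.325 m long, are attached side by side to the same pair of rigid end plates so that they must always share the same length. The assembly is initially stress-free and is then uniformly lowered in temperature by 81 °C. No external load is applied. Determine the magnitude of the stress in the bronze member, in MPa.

Both members must finish at the same length. With the larger α, the bronze tends to over-contract; the plates restrain it, putting the bronze in tension and the invar in compression. With no external load the two internal forces are equal and opposite, magnitude P.
Compatibility of the two members (thermal + elastic change equal): (α₁ − α₂)ΔT = P·[1/(A₁E₁) + 1/(A₂E₂)].
|α₁ − α₂|·ΔT = 17×10⁻⁶ × 81 = 0.001377.
1/(A₁E₁) + 1/(A₂E₂) = 1/(1525×102×10³) + 1/(675×141×10³) = 1.694×10⁻⁸ N⁻¹.
So P = 0.001377 / 1.694×10⁻⁸ = 81.31 kN.
σ_{bronze} = P/A₁ = 81310/1525 = 53.32 MPa, tensile.

σ ≈ 53.3 MPa (tensile)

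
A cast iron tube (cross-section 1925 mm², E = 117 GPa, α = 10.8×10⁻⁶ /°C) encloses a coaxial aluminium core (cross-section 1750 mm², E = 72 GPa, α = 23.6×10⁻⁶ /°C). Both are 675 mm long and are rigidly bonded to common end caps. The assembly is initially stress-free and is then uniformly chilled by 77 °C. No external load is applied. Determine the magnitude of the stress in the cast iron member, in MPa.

Equilibrium of a rigid end plate with no external load gives equal and opposite internal forces ±P in the two members. Since α_{aluminium} > α_{cast iron}, cooling drives the aluminium into tension and the cast iron into compression.
Setting the final lengths equal and cancelling L: (α₁ − α₂)ΔT = P/(A₁E₁) + P/(A₂E₂).
|α₁ − α₂|·ΔT = 12.8×10⁻⁶ × 77 = 0.0009856.
1/(A₁E₁) + 1/(A₂E₂) = 1/(1925×117×10³) + 1/(1750×72×10³) = 1.238×10⁻⁸ N⁻¹.
P = 0.0009856 / 1.238×10⁻⁸ = 79630 N = 79.63 kN.
σ_{cast iron} = P/A₁ = 79630/1925 = 41.37 MPa, compressive.

σ ≈ 41.4 MPa (compressive)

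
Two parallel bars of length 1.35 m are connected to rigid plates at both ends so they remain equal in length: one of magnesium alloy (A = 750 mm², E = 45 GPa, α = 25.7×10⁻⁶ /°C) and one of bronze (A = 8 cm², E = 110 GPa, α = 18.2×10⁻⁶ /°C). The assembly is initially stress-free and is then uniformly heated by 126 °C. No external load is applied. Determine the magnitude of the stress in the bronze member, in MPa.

Equilibrium of a rigid end plate with no external load gives equal and opposite internal forces ±P in the two members. Since α_{magnesium alloy} > α_{bronze}, heating drives the magnesium alloy into compression and the bronze into tension.
Setting the final lengths equal and cancelling L: (α₁ − α₂)ΔT = P/(A₁E₁) + P/(A₂E₂).
|α₁ − α₂|·ΔT = 7.5×10⁻⁶ × 126 = 0.000945.
1/(A₁E₁) + 1/(A₂E₂) = 1/(750×45×10³) + 1/(800×110×10³) = 4.099×10⁻⁸ N⁻¹.
So P = 0.000945 / 4.099×10⁻⁸ = 23.05 kN.
σ_{bronze} = P/A₂ = 23050/800 = 28.82 MPa, tensile.

σ ≈ 28.8 MPa (tensile)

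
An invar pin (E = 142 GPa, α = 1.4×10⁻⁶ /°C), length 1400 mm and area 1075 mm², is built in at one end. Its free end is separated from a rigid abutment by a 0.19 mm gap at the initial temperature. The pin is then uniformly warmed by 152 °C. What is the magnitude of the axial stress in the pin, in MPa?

σ ≈ 10.9 MPa (compressive)

If the wall were absent the pin would grow by αΔT L = 1.4×10⁻⁶ × 152 × 1400 = 0.2979 mm.
The gap closes (δ_free > 0.19 mm) and the wall then resists a further 0.2979 − 0.19 = 0.1079 mm of expansion.
That suppressed elongation corresponds to σ = E·Δ/L = 142×10³ × 0.1079/1400 = 10.95 MPa.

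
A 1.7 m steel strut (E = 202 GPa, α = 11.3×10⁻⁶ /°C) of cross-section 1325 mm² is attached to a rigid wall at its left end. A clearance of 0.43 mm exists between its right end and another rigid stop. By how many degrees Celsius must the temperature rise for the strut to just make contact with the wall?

ΔT ≈ 22.4 °C

Contact occurs when the free expansion equals the gap: αΔT L = 0.43 mm.
So ΔT = g/(αL) = 0.43/(11.3×10⁻⁶ × 1700) = 22.38 °C.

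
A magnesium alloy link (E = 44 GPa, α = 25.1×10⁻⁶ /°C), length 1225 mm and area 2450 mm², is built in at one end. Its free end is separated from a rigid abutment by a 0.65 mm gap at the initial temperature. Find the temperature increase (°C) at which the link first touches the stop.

ΔT ≈ 21.1 °C

Contact occurs when the free expansion equals the gap: αΔT L = 0.65 mm.
So ΔT = g/(αL) = 0.65/(25.1×10⁻⁶ × 1225) = 21.14 °C.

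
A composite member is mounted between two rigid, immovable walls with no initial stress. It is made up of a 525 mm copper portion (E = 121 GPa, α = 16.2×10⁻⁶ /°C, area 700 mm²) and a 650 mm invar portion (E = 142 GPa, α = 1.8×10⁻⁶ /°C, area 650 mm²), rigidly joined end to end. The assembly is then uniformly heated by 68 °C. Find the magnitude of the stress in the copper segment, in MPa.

With the walls removed the bar would change length by δ_free = Σ αᵢΔT Lᵢ = 16.2×10⁻⁶×68×525 + 1.8×10⁻⁶×68×650 = 0.6579 mm.
Since the ends are fixed, an axial force P builds up, equal in every segment, with P · Σ Lᵢ/(AᵢEᵢ) = δ_free.
The series flexibility is Σ Lᵢ/(AᵢEᵢ) = 525/(700×121×10³) + 650/(650×142×10³) = 1.324×10⁻⁵ mm/N.
P = 0.6579 / 1.324×10⁻⁵ = 49690 N = 49.69 kN, compressive.
σ_{copper} = P / A = 49690 / 700 = 70.98 MPa.

σ ≈ 71 MPa (compressive)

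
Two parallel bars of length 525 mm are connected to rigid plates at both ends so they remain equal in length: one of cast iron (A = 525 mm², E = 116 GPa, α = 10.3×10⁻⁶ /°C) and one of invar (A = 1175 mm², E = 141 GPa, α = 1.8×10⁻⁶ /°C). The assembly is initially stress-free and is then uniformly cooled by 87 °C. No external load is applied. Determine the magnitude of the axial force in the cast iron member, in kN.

Equilibrium of a rigid end plate with no external load gives equal and opposite internal forces ±P in the two members. Since α_{cast iron} > α_{invar}, cooling drives the cast iron into tension and the invar into compression.
Compatibility of the two members (thermal + elastic change equal): (α₁ − α₂)ΔT = P·[1/(A₁E₁) + 1/(A₂E₂)].
|α₁ − α₂|·ΔT = 8.5×10⁻⁶ × 87 = 0.0007395.
1/(A₁E₁) + 1/(A₂E₂) = 1/(525×116×10³) + 1/(1175×141×10³) = 2.246×10⁻⁸ N⁻¹.
P = 0.0007395 / 2.246×10⁻⁸ = 32930 N = 32.93 kN.

P ≈ 32.9 kN (tensile in the cast iron)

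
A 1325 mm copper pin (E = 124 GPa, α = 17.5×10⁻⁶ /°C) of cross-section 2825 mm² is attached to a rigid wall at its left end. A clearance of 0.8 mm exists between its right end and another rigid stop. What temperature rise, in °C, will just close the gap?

ΔT ≈ 34.5 °C

The gap closes when αΔT L = 0.8 mm, since the pin is still unstressed at that instant.
ΔT = 0.8 / (17.5×10⁻⁶ × 1325) = 34.5 °C.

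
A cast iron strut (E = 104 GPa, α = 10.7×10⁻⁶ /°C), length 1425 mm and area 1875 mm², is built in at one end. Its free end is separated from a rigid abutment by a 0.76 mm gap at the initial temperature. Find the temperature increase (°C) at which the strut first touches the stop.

ΔT ≈ 49.8 °C

The gap closes when αΔT L = 0.76 mm, since the strut is still unstressed at that instant.
ΔT = 0.76 / (10.7×10⁻⁶ × 1425) = 49.84 °C.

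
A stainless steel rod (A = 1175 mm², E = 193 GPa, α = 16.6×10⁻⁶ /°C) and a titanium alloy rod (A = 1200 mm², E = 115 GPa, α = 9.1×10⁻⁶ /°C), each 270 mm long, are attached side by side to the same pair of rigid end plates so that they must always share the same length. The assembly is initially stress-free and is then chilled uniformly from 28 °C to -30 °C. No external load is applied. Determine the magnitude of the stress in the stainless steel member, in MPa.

Equilibrium of a rigid end plate with no external load gives equal and opposite internal forces ±P in the two members. Since α_{stainless steel} > α_{titanium alloy}, cooling drives the stainless steel into tension and the titanium alloy into compression.
Equating the net (thermal + elastic) strains gives |α₁ − α₂|·ΔT = P·[1/(A₁E₁) + 1/(A₂E₂)].
|α₁ − α₂|·ΔT = 7.5×10⁻⁶ × 58 = 0.000435.
1/(A₁E₁) + 1/(A₂E₂) = 1/(1175×193×10³) + 1/(1200×115×10³) = 1.166×10⁻⁸ N⁻¹.
P = 0.000435 / 1.166×10⁻⁸ = 37320 N = 37.32 kN.
σ_{stainless steel} = P/A₁ = 37320/1175 = 31.76 MPa, tensile.

σ ≈ 31.8 MPa (tensile)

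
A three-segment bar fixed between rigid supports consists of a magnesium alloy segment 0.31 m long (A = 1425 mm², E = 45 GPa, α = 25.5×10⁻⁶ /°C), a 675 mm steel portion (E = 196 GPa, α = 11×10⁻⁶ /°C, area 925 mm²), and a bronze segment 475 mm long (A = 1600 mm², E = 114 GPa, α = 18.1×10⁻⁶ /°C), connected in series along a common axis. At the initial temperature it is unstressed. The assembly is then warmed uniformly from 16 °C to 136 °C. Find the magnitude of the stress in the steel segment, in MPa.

If the supports were absent, the total length change would be Σ αᵢΔT Lᵢ = 25.5×10⁻⁶×120×310 + 11×10⁻⁶×120×675 + 18.1×10⁻⁶×120×475 = 2.871 mm.
Since the ends are fixed, an axial force P builds up, equal in every segment, with P · Σ Lᵢ/(AᵢEᵢ) = δ_free.
Σ Lᵢ/(AᵢEᵢ) = 310/(1425×45×10³) + 675/(925×196×10³) + 475/(1600×114×10³) = 1.116×10⁻⁵ mm/N.
P = 2.871 / 1.116×10⁻⁵ = 257200 N = 257.2 kN, compressive.
σ_{steel} = P / A = 257200 / 925 = 278.1 MPa.

σ ≈ 278 MPa (compressive)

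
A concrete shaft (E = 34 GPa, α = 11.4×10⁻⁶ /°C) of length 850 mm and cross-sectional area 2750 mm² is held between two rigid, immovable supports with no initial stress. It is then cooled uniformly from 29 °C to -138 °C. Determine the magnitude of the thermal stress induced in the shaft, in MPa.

σ ≈ 64.7 MPa (tensile)

With length fixed, the mechanical strain must cancel the thermal strain αΔT = 11.4×10⁻⁶ × 167 = 1903.8×10⁻⁶.
Hence σ = E·αΔT = 34×10³ × 1903.8×10⁻⁶ = 64.73 MPa, tensile.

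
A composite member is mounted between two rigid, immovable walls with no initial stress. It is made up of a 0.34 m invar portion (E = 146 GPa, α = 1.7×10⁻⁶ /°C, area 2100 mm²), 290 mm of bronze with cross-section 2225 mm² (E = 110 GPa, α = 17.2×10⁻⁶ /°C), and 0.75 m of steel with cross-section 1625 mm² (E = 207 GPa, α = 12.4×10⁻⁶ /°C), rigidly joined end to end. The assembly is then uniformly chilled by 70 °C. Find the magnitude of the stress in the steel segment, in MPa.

σ ≈ 142 MPa (tensile)

Free thermal contraction of the whole bar: Σ αᵢΔT Lᵢ = 1.7×10⁻⁶×70×340 + 17.2×10⁻⁶×70×290 + 12.4×10⁻⁶×70×750 = 1.041 mm.
The walls prevent any net length change, so an axial force P (same in every segment) develops. Compatibility: P · Σ Lᵢ/(AᵢEᵢ) = δ_free.
Σ Lᵢ/(AᵢEᵢ) = 340/(2100×146×10³) + 290/(2225×110×10³) + 750/(1625×207×10³) = 4.523×10⁻⁶ mm/N.
So P = 1.041 / 4.523×10⁻⁶ = 230 kN, tensile.
σ_{steel} = P / A = 230000 / 1625 = 141.6 MPa.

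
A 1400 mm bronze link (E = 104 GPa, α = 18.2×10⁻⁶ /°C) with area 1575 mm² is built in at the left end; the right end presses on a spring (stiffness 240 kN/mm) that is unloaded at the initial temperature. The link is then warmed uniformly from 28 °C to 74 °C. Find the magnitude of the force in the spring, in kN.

Free thermal expansion: δ_free = αΔT L = 18.2×10⁻⁶ × 46 × 1400 = 1.172 mm.
Let P be the compressive force at the spring. The link shortens elastically by PL/(AE) and the spring compresses by P/k; together these equal δ_free.
P [ L/(AE) + 1/k ] = δ_free → P [ 1400/(1575×104×10³) + 1/(240×10³) ] = 1.172.
P = 1.172 / 1.271×10⁻⁵ = 92190 N.

P ≈ 92.2 kN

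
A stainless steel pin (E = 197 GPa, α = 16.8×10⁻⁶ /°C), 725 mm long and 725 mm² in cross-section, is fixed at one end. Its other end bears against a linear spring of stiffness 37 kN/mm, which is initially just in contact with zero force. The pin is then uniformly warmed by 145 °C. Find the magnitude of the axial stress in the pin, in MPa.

σ ≈ 75.9 MPa (compressive)

Free thermal expansion: δ_free = αΔT L = 16.8×10⁻⁶ × 145 × 725 = 1.766 mm.
With a force P in the spring, the elastic change of the pin is PL/(AE) and that of the spring is P/k; compatibility requires their sum to equal δ_free.
P [ L/(AE) + 1/k ] = δ_free → P [ 725/(725×197×10³) + 1/(37×10³) ] = 1.766.
P = 1.766 / 3.21×10⁻⁵ = 55010 N.
σ = P/A = 55010/725 = 75.88 MPa.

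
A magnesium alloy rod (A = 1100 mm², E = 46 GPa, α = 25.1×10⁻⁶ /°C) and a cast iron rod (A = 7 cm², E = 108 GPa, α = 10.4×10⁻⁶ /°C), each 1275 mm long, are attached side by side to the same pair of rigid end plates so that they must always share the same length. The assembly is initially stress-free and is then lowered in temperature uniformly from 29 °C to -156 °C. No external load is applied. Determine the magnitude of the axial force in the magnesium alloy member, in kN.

P ≈ 82.4 kN (tensile in the magnesium alloy)

Both members must finish at the same length. With the larger α, the magnesium alloy tends to over-contract; the plates restrain it, putting the magnesium alloy in tension and the cast iron in compression. With no external load the two internal forces are equal and opposite, magnitude P.
Compatibility of the two members (thermal + elastic change equal): (α₁ − α₂)ΔT = P·[1/(A₁E₁) + 1/(A₂E₂)].
|α₁ − α₂|·ΔT = 14.7×10⁻⁶ × 185 = 0.00272.
1/(A₁E₁) + 1/(A₂E₂) = 1/(1100×46×10³) + 1/(700×108×10³) = 3.299×10⁻⁸ N⁻¹.
So P = 0.00272 / 3.299×10⁻⁸ = 82.43 kN.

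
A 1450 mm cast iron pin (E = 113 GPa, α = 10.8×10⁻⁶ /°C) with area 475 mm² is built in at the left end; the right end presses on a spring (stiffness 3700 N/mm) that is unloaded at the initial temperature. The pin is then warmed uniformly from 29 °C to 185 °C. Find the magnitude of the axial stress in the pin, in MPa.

Free thermal expansion: δ_free = αΔT L = 10.8×10⁻⁶ × 156 × 1450 = 2.443 mm.
With a force P in the spring, the elastic change of the pin is PL/(AE) and that of the spring is P/k; compatibility requires their sum to equal δ_free.
So P = δ_free / [L/(AE) + 1/k] = 2.443 / [ 1450/(475×113×10³) + 1/(3700) ].
P = 2.443 / 0.0002973 = 8218 N.
σ = P/A = 8218/475 = 17.3 MPa.

σ ≈ 17.3 MPa (compressive)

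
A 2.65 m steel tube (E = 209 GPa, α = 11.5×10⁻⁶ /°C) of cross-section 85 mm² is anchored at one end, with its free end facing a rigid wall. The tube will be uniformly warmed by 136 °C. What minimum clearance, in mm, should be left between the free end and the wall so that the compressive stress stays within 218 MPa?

g ≈ 1.38 mm

Free expansion if unrestrained: δ_free = αΔT L = 11.5×10⁻⁶ × 136 × 2650 = 4.145 mm.
At the allowable stress the elastic shortening the wall may impose is σL/E = 218 × 2650 / (209×10³) = 2.764 mm.
The gap must absorb the remainder: g_min = 4.145 − 2.764 = 1.38 mm.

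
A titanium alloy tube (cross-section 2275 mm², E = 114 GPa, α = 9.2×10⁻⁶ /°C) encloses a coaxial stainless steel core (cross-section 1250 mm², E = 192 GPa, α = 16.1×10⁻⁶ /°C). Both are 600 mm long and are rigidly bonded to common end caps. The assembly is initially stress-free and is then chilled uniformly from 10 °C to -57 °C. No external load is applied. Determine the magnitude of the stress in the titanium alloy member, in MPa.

σ ≈ 25.3 MPa (compressive)

The stainless steel has the larger α, so on cooling it would change length more than the titanium alloy if both were free. The rigid plates force a common final length, so the stainless steel is put into tension and the titanium alloy into compression, with equal and opposite forces P (no external load).
Setting the final lengths equal and cancelling L: (α₁ − α₂)ΔT = P/(A₁E₁) + P/(A₂E₂).
|α₁ − α₂|·ΔT = 6.9×10⁻⁶ × 67 = 0.0004623.
1/(A₁E₁) + 1/(A₂E₂) = 1/(2275×114×10³) + 1/(1250×192×10³) = 8.022×10⁻⁹ N⁻¹.
P = 0.0004623 / 8.022×10⁻⁹ = 57630 N = 57.63 kN.
σ_{titanium alloy} = P/A₁ = 57630/2275 = 25.33 MPa, compressive.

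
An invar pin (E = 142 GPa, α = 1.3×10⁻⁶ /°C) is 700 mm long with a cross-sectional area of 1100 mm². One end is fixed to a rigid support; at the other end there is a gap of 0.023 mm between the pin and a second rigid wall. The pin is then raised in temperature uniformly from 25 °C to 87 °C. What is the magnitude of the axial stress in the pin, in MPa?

σ ≈ 6.78 MPa (compressive)

Unrestrained expansion: δ_free = αΔT L = 1.3×10⁻⁶ × 62 × 700 = 0.05642 mm.
After closing the 0.023 mm clearance, 0.05642 − 0.023 = 0.03342 mm of expansion remains to be suppressed by the wall.
So σ = E(δ_free − g)/L = 142×10³ × 0.03342/700 = 6.779 MPa.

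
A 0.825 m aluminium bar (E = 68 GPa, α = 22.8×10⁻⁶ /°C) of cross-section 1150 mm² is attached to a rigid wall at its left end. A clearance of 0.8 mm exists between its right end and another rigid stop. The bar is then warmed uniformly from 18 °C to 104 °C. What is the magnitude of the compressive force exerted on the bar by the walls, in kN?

P ≈ 77.5 kN

Free thermal elongation = αΔT L = 22.8×10⁻⁶ × 86 × 825 = 1.618 mm.
The gap closes (δ_free > 0.8 mm) and the wall then resists a further 1.618 − 0.8 = 0.8177 mm of expansion.
Compatibility: PL/(AE) = 0.8177 mm, so σ = P/A = E × (0.8177/825) = 67.4 MPa.
Force on the wall = σA = 67.4 × 1150 mm² = 77.5 kN.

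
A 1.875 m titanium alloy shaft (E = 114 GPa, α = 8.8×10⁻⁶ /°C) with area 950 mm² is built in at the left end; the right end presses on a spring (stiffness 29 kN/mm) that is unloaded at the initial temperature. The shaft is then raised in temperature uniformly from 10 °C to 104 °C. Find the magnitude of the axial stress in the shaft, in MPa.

σ ≈ 31.5 MPa (compressive)

Free thermal expansion: δ_free = αΔT L = 8.8×10⁻⁶ × 94 × 1875 = 1.551 mm.
With a force P in the spring, the elastic change of the shaft is PL/(AE) and that of the spring is P/k; compatibility requires their sum to equal δ_free.
So P = δ_free / [L/(AE) + 1/k] = 1.551 / [ 1875/(950×114×10³) + 1/(29×10³) ].
P = 1.551 / 5.18×10⁻⁵ = 29940 N.
σ = P/A = 29940/950 = 31.52 MPa.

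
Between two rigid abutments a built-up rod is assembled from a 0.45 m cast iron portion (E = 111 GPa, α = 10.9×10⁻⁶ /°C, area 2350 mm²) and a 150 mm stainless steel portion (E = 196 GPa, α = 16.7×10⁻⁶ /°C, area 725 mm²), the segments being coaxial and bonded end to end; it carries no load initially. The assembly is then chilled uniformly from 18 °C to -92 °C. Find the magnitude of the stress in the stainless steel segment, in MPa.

σ ≈ 404 MPa (tensile)

With the walls removed the bar would change length by δ_free = Σ αᵢΔT Lᵢ = 10.9×10⁻⁶×110×450 + 16.7×10⁻⁶×110×150 = 0.8151 mm.
The rigid supports impose zero overall length change; the single axial force P common to all segments must satisfy P Σ Lᵢ/(AᵢEᵢ) = δ_free.
Σ Lᵢ/(AᵢEᵢ) = 450/(2350×111×10³) + 150/(725×196×10³) = 2.781×10⁻⁶ mm/N.
P = 0.8151 / 2.781×10⁻⁶ = 293100 N = 293.1 kN, tensile.
σ_{stainless steel} = P / A = 293100 / 725 = 404.3 MPa.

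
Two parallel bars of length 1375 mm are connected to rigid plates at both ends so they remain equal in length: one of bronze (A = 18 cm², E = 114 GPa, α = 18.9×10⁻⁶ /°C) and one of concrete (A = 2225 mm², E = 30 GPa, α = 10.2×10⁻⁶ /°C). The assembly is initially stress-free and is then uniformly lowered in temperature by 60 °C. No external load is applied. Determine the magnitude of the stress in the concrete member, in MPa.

Both members must finish at the same length. With the larger α, the bronze tends to over-contract; the plates restrain it, putting the bronze in tension and the concrete in compression. With no external load the two internal forces are equal and opposite, magnitude P.
Compatibility of the two members (thermal + elastic change equal): (α₁ − α₂)ΔT = P·[1/(A₁E₁) + 1/(A₂E₂)].
|α₁ − α₂|·ΔT = 8.7×10⁻⁶ × 60 = 0.000522.
1/(A₁E₁) + 1/(A₂E₂) = 1/(1800×114×10³) + 1/(2225×30×10³) = 1.985×10⁻⁸ N⁻¹.
P = 0.000522 / 1.985×10⁻⁸ = 26290 N = 26.29 kN.
σ_{concrete} = P/A₂ = 26290/2225 = 11.82 MPa, compressive.

σ ≈ 11.8 MPa (compressive)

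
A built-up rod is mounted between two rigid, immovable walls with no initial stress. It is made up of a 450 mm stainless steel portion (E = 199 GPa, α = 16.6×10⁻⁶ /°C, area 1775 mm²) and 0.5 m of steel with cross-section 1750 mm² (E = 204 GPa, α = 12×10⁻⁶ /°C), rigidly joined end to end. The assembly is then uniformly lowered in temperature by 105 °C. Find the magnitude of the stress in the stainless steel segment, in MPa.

With the walls removed the bar would change length by δ_free = Σ αᵢΔT Lᵢ = 16.6×10⁻⁶×105×450 + 12×10⁻⁶×105×500 = 1.414 mm.
Since the ends are fixed, an axial force P builds up, equal in every segment, with P · Σ Lᵢ/(AᵢEᵢ) = δ_free.
Σ Lᵢ/(AᵢEᵢ) = 450/(1775×199×10³) + 500/(1750×204×10³) = 2.675×10⁻⁶ mm/N.
So P = 1.414 / 2.675×10⁻⁶ = 528.8 kN, tensile.
σ_{stainless steel} = P / A = 528800 / 1775 = 297.9 MPa.

σ ≈ 298 MPa (tensile)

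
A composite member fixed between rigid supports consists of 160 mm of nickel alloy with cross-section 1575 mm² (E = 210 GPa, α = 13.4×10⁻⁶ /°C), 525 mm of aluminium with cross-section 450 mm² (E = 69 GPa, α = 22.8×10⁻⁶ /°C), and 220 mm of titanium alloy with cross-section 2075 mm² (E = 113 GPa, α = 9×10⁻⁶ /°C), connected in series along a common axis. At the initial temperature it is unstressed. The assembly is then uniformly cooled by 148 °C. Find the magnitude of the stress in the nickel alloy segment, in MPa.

If the supports were absent, the total length change would be Σ αᵢΔT Lᵢ = 13.4×10⁻⁶×148×160 + 22.8×10⁻⁶×148×525 + 9×10⁻⁶×148×220 = 2.382 mm.
The rigid supports impose zero overall length change; the single axial force P common to all segments must satisfy P Σ Lᵢ/(AᵢEᵢ) = δ_free.
Σ Lᵢ/(AᵢEᵢ) = 160/(1575×210×10³) + 525/(450×69×10³) + 220/(2075×113×10³) = 1.833×10⁻⁵ mm/N.
P = 2.382 / 1.833×10⁻⁵ = 129900 N = 129.9 kN, tensile.
σ_{nickel alloy} = P / A = 129900 / 1575 = 82.5 MPa.

σ ≈ 82.5 MPa (tensile)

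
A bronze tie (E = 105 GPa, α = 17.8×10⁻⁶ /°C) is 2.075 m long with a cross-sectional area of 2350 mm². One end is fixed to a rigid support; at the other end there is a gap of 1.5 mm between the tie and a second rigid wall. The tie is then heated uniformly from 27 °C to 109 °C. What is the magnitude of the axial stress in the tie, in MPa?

Free thermal elongation = αΔT L = 17.8×10⁻⁶ × 82 × 2075 = 3.029 mm.
The gap closes (δ_free > 1.5 mm) and the wall then resists a further 3.029 − 1.5 = 1.529 mm of expansion.
So σ = E(δ_free − g)/L = 105×10³ × 1.529/2075 = 77.35 MPa.

σ ≈ 77.4 MPa (compressive)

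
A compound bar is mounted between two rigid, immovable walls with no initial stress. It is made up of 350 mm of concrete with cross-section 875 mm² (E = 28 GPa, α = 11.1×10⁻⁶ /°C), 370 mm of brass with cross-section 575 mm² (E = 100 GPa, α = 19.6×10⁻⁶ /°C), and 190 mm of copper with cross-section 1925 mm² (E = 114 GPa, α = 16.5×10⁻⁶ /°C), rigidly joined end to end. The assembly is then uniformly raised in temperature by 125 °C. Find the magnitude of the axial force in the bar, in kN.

With the walls removed the bar would change length by δ_free = Σ αᵢΔT Lᵢ = 11.1×10⁻⁶×125×350 + 19.6×10⁻⁶×125×370 + 16.5×10⁻⁶×125×190 = 1.784 mm.
The rigid supports impose zero overall length change; the single axial force P common to all segments must satisfy P Σ Lᵢ/(AᵢEᵢ) = δ_free.
The series flexibility is Σ Lᵢ/(AᵢEᵢ) = 350/(875×28×10³) + 370/(575×100×10³) + 190/(1925×114×10³) = 2.159×10⁻⁵ mm/N.
So P = 1.784 / 2.159×10⁻⁵ = 82.65 kN, compressive.

P ≈ 82.6 kN (compressive)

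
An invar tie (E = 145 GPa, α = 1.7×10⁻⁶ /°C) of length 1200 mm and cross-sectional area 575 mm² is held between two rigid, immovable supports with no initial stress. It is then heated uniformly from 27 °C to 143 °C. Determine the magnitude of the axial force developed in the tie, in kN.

Full restraint means ε = 0, so the stress is σ = EαΔT = 145×10³ × 1.7×10⁻⁶ × 116 = 28.59 MPa.
Axial force P = σA = 28.59 × 575 = 16440 N = 16.44 kN, compressive.

P ≈ 16.4 kN (compressive)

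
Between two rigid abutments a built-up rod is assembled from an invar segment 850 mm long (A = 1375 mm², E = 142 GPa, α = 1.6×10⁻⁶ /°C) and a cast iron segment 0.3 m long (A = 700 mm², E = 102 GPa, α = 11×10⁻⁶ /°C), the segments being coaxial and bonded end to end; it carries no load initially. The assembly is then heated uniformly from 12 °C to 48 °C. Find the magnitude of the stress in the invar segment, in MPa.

σ ≈ 14.3 MPa (compressive)

With the walls removed the bar would change length by δ_free = Σ αᵢΔT Lᵢ = 1.6×10⁻⁶×36×850 + 11×10⁻⁶×36×300 = 0.1678 mm.
Since the ends are fixed, an axial force P builds up, equal in every segment, with P · Σ Lᵢ/(AᵢEᵢ) = δ_free.
Σ Lᵢ/(AᵢEᵢ) = 850/(1375×142×10³) + 300/(700×102×10³) = 8.555×10⁻⁶ mm/N.
Hence P = δ_free / Σ(L/AE) = 0.1678/8.555×10⁻⁶ = 19.61 kN (compressive).
σ_{invar} = P / A = 19610 / 1375 = 14.26 MPa.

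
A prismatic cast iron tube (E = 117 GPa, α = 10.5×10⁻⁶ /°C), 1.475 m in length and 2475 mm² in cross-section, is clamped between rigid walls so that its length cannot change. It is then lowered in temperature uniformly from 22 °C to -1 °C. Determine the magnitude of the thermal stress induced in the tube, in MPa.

With length fixed, the mechanical strain must cancel the thermal strain αΔT = 10.5×10⁻⁶ × 23 = 241.5×10⁻⁶.
The stress required to suppress this strain is σ = Eε = 117×10³ × 241.5×10⁻⁶ = 28.26 MPa, tensile since the tube is trying to contract.

σ ≈ 28.3 MPa (tensile)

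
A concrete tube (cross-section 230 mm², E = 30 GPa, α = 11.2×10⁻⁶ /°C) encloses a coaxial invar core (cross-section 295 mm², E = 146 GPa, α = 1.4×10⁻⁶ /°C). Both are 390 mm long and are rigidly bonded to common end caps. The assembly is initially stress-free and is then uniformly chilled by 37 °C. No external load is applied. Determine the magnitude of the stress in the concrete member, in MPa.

σ ≈ 9.38 MPa (tensile)

Equilibrium of a rigid end plate with no external load gives equal and opposite internal forces ±P in the two members. Since α_{concrete} > α_{invar}, cooling drives the concrete into tension and the invar into compression.
Setting the final lengths equal and cancelling L: (α₁ − α₂)ΔT = P/(A₁E₁) + P/(A₂E₂).
|α₁ − α₂|·ΔT = 9.8×10⁻⁶ × 37 = 0.0003626.
1/(A₁E₁) + 1/(A₂E₂) = 1/(230×30×10³) + 1/(295×146×10³) = 1.681×10⁻⁷ N⁻¹.
So P = 0.0003626 / 1.681×10⁻⁷ = 2.156 kN.
σ_{concrete} = P/A₁ = 2156/230 = 9.376 MPa, tensile.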